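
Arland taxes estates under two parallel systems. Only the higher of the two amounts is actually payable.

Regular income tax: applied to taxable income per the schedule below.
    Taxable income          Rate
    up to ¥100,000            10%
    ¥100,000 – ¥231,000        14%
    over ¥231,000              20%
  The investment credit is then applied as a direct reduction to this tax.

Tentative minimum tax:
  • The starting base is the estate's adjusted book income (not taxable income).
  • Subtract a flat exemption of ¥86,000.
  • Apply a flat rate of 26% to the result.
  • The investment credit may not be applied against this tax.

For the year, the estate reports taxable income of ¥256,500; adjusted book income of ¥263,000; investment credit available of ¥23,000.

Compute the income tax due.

¥46,020

Regular income tax:
  ¥100,000 × 10% = ¥10,000
  ¥131,000 × 14% = ¥18,340
  ¥25,500 × 20% = ¥5,100
  → ¥33,440
  Less investment credit ¥23,000 → ¥10,440

Tentative minimum tax:
  Base (adjusted book income): ¥263,000
  Less exemption ¥86,000 → base ¥177,000
  ¥177,000 × 26% = ¥46,020

¥46,020 > ¥10,440, so the tentative minimum tax is the binding amount.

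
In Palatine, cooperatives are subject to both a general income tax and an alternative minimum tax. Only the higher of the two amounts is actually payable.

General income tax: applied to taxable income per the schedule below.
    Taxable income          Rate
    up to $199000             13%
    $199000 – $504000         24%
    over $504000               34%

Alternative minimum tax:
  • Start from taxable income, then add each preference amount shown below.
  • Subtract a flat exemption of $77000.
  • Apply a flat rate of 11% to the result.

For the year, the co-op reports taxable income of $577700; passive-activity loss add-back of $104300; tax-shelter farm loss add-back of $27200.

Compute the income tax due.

General income tax:
  $199000 × 13% = $25870
  $305000 × 24% = $73200
  $73700 × 34% = $25058
  → $124128

Alternative minimum tax:
  Adjusted income: $577700 + $104300 + $27200 = $709200
  Less exemption $77000 → base $632200
  $632200 × 11% = $69542

$124128 > $69542, so the general income tax governs.

$124128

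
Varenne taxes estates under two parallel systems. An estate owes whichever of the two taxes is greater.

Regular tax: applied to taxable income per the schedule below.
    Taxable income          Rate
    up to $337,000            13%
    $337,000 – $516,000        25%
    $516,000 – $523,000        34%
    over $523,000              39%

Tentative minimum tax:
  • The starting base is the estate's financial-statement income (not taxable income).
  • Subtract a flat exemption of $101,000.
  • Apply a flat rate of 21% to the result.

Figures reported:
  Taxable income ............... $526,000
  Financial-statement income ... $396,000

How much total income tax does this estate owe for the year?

Regular tax:
  $337,000 × 13% = $43,810
  $179,000 × 25% = $44,750
  $7,000 × 34% = $2,380
  $3,000 × 39% = $1,170
  → $92,110

Tentative minimum tax:
  Base (financial-statement income): $396,000
  Less exemption $101,000 → base $295,000
  $295,000 × 21% = $61,950

$92,110 > $61,950, so the regular tax governs.

$92,110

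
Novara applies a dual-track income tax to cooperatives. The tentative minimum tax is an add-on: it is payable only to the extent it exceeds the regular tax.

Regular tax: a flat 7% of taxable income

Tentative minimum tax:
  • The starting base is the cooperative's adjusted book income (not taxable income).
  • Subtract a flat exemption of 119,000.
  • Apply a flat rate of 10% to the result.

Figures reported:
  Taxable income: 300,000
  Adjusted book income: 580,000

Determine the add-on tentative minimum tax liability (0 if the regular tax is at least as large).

Tentative minimum tax:
  Base (adjusted book income): 580,000
  Less exemption 119,000 → base 461,000
  461,000 × 10% = 46,100

Regular tax:
  300,000 × 7% = 21,000

Excess of tentative minimum tax over regular tax: 46,100 − 21,000 = 25,100.

25,100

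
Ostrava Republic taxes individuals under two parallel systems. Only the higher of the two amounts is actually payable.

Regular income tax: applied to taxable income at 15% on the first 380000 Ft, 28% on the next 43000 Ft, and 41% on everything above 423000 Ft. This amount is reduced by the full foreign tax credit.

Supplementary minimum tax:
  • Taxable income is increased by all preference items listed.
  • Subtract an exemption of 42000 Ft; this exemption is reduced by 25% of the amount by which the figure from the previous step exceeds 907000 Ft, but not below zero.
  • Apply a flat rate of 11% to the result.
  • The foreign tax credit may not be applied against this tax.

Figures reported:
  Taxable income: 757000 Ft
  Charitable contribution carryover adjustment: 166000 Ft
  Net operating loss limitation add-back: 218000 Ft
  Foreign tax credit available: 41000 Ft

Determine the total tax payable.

Regular income tax:
  380000 Ft × 15% = 57000 Ft
  43000 Ft × 28% = 12040 Ft
  334000 Ft × 41% = 136940 Ft
  → 205980 Ft
  Less foreign tax credit 41000 Ft → 164980 Ft

Supplementary minimum tax:
  Adjusted income: 757000 Ft + 166000 Ft + 218000 Ft = 1141000 Ft
  Exemption: 25% × (1141000 Ft − 907000 Ft) = 58500 Ft ≥ 42000 Ft, so the exemption is fully phased out
  Base: 1141000 Ft − 0 Ft = 1141000 Ft
  1141000 Ft × 11% = 125510 Ft

164980 Ft > 125510 Ft, so the regular income tax governs.

164980 Ft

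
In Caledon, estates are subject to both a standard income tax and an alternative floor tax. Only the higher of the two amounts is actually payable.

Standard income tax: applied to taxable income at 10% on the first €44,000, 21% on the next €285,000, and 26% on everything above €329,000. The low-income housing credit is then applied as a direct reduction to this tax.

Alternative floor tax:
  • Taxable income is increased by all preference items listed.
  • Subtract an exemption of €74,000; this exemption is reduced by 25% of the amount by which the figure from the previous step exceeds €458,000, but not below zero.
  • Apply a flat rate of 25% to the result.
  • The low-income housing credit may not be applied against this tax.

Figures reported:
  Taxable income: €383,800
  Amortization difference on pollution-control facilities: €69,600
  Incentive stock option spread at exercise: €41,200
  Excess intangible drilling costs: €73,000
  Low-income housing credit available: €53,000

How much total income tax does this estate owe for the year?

€130,250

Alternative floor tax:
  Adjusted income: €383,800 + €69,600 + €41,200 + €73,000 = €567,600
  Exemption: €74,000 − 25% × (€567,600 − €458,000) = €74,000 − €27,400 = €46,600
  Base: €567,600 − €46,600 = €521,000
  €521,000 × 25% = €130,250

Standard income tax:
  €44,000 × 10% = €4,400
  €285,000 × 21% = €59,850
  €54,800 × 26% = €14,248
  → €78,498
  Less low-income housing credit €53,000 → €25,498

€130,250 > €25,498, so the alternative floor tax is the binding amount.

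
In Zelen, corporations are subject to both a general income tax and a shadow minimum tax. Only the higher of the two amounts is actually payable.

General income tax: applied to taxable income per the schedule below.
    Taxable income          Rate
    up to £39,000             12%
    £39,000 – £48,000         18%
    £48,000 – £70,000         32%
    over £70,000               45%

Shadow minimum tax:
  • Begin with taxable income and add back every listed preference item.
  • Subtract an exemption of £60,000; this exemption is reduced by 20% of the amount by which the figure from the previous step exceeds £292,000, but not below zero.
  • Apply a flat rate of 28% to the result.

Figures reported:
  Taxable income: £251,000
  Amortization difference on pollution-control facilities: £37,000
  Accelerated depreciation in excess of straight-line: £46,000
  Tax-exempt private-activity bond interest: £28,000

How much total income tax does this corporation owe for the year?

£94,790

Shadow minimum tax:
  Adjusted income: £251,000 + £37,000 + £46,000 + £28,000 = £362,000
  Exemption: £60,000 − 20% × (£362,000 − £292,000) = £60,000 − £14,000 = £46,000
  Base: £362,000 − £46,000 = £316,000
  £316,000 × 28% = £88,480

General income tax:
  £39,000 × 12% = £4,680
  £9,000 × 18% = £1,620
  £22,000 × 32% = £7,040
  £181,000 × 45% = £81,450
  → £94,790

£94,790 > £88,480, so the general income tax governs.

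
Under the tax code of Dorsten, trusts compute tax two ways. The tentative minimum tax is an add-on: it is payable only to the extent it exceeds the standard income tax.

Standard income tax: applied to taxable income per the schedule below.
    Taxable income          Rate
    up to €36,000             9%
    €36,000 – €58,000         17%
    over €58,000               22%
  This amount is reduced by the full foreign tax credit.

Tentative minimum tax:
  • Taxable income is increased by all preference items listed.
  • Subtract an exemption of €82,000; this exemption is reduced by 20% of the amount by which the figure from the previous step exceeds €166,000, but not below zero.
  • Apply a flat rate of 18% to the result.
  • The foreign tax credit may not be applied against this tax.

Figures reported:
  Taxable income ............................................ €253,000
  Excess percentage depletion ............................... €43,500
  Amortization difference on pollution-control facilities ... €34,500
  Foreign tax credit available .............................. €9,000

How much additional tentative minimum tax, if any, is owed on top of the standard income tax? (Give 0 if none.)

€9,880

Standard income tax:
  €36,000 × 9% = €3,240
  €22,000 × 17% = €3,740
  €195,000 × 22% = €42,900
  → €49,880
  Less foreign tax credit €9,000 → €40,880

Tentative minimum tax:
  Adjusted income: €253,000 + €43,500 + €34,500 = €331,000
  Exemption: €82,000 − 20% × (€331,000 − €166,000) = €82,000 − €33,000 = €49,000
  Base: €331,000 − €49,000 = €282,000
  €282,000 × 18% = €50,760

Excess of tentative minimum tax over standard income tax: €50,760 − €40,880 = €9,880.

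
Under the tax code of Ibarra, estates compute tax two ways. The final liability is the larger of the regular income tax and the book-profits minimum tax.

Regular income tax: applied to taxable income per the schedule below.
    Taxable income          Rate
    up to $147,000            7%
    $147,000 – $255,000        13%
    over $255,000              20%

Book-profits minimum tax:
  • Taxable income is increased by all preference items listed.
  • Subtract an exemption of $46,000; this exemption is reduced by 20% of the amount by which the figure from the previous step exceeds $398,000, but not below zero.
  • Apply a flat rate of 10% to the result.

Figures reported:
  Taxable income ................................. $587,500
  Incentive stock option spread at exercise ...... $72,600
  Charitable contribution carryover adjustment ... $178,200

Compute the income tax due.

$90,830

Book-profits minimum tax:
  Adjusted income: $587,500 + $72,600 + $178,200 = $838,300
  Exemption: 20% × ($838,300 − $398,000) = $88,060 ≥ $46,000, so the exemption is fully phased out
  Base: $838,300 − $0 = $838,300
  $838,300 × 10% = $83,830

Regular income tax:
  $147,000 × 7% = $10,290
  $108,000 × 13% = $14,040
  $332,500 × 20% = $66,500
  → $90,830

$90,830 > $83,830, so the regular income tax governs.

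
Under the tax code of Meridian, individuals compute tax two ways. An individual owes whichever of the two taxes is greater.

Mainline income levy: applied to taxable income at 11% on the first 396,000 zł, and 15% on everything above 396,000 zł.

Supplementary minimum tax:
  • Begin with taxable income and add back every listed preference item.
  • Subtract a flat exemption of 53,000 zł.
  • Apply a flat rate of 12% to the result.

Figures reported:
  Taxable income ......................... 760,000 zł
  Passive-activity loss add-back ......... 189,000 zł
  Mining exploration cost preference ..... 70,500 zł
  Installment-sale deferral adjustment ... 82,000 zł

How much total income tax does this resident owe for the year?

Mainline income levy:
  396,000 zł × 11% = 43,560 zł
  364,000 zł × 15% = 54,600 zł
  → 98,160 zł

Supplementary minimum tax:
  Adjusted income: 760,000 zł + 189,000 zł + 70,500 zł + 82,000 zł = 1,101,500 zł
  Less exemption 53,000 zł → base 1,048,500 zł
  1,048,500 zł × 12% = 125,820 zł

125,820 zł > 98,160 zł, so the supplementary minimum tax is the binding amount.

125,820 zł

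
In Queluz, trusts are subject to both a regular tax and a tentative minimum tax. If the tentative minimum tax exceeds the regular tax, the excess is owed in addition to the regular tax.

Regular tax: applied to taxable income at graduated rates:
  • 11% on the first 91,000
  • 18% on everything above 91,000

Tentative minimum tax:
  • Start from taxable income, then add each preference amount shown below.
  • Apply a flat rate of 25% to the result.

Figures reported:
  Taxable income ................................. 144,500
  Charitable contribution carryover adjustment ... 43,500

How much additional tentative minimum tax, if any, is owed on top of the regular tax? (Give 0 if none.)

Regular tax:
  91,000 × 11% = 10,010
  53,500 × 18% = 9,630
  → 19,640

Tentative minimum tax:
  Adjusted income: 144,500 + 43,500 = 188,000
  188,000 × 25% = 47,000

Excess of tentative minimum tax over regular tax: 47,000 − 19,640 = 27,360.

27,360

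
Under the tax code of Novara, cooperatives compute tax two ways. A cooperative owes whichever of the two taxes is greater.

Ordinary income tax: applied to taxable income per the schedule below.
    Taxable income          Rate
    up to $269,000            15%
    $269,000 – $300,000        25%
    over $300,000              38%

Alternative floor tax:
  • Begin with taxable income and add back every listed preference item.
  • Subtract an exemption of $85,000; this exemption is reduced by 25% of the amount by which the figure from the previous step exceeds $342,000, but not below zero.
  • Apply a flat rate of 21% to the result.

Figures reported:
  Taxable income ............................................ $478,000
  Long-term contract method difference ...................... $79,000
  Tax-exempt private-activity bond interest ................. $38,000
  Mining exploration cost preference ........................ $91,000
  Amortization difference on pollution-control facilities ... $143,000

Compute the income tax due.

Ordinary income tax:
  $269,000 × 15% = $40,350
  $31,000 × 25% = $7,750
  $178,000 × 38% = $67,640
  → $115,740

Alternative floor tax:
  Adjusted income: $478,000 + $79,000 + $38,000 + $91,000 + $143,000 = $829,000
  Exemption: 25% × ($829,000 − $342,000) = $121,750 ≥ $85,000, so the exemption is fully phased out
  Base: $829,000 − $0 = $829,000
  $829,000 × 21% = $174,090

$174,090 > $115,740, so the alternative floor tax is the binding amount.

$174,090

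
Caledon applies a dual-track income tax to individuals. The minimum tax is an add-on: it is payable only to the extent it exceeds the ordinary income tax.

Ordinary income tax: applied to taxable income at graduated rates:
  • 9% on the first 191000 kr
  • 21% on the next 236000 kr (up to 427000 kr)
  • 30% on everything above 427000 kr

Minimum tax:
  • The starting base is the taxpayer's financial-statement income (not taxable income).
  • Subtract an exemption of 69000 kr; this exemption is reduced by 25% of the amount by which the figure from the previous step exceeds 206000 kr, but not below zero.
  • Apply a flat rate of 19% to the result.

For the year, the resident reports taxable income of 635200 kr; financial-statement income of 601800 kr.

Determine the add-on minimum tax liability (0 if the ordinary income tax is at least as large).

0 kr

Ordinary income tax:
  191000 kr × 9% = 17190 kr
  236000 kr × 21% = 49560 kr
  208200 kr × 30% = 62460 kr
  → 129210 kr

Minimum tax:
  Base (financial-statement income): 601800 kr
  Exemption: 25% × (601800 kr − 206000 kr) = 98950 kr ≥ 69000 kr, so the exemption is fully phased out
  Base: 601800 kr − 0 kr = 601800 kr
  601800 kr × 19% = 114342 kr

114342 kr ≤ 129210 kr, so no add-on is due.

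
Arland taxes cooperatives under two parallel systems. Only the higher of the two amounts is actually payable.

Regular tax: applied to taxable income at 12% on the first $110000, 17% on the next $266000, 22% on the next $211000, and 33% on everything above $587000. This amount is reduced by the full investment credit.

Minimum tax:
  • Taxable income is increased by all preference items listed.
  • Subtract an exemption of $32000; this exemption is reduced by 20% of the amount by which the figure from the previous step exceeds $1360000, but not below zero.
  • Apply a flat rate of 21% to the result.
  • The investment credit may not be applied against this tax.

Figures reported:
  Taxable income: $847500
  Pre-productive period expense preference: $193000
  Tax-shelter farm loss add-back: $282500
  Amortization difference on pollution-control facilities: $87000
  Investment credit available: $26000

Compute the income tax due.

Minimum tax:
  Adjusted income: $847500 + $193000 + $282500 + $87000 = $1410000
  Exemption: $32000 − 20% × ($1410000 − $1360000) = $32000 − $10000 = $22000
  Base: $1410000 − $22000 = $1388000
  $1388000 × 21% = $291480

Regular tax:
  $110000 × 12% = $13200
  $266000 × 17% = $45220
  $211000 × 22% = $46420
  $260500 × 33% = $85965
  → $190805
  Less investment credit $26000 → $164805

$291480 > $164805, so the minimum tax is the binding amount.

$291480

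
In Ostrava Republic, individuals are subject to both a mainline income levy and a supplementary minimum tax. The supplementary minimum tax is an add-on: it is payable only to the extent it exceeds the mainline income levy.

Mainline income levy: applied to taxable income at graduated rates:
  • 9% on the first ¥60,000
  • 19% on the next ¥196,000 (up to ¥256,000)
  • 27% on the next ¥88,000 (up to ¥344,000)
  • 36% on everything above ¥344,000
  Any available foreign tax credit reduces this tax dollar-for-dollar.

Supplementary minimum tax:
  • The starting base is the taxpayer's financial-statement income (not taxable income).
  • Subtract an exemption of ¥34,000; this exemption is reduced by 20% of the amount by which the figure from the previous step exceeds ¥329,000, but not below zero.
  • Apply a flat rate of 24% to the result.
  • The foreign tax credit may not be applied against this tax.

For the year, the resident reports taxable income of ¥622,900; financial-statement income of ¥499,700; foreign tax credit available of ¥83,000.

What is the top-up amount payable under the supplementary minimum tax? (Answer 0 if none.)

Supplementary minimum tax:
  Base (financial-statement income): ¥499,700
  Exemption: 20% × (¥499,700 − ¥329,000) = ¥34,140 ≥ ¥34,000, so the exemption is fully phased out
  Base: ¥499,700 − ¥0 = ¥499,700
  ¥499,700 × 24% = ¥119,928

Mainline income levy:
  ¥60,000 × 9% = ¥5,400
  ¥196,000 × 19% = ¥37,240
  ¥88,000 × 27% = ¥23,760
  ¥278,900 × 36% = ¥100,404
  → ¥166,804
  Less foreign tax credit ¥83,000 → ¥83,804

Excess of supplementary minimum tax over mainline income levy: ¥119,928 − ¥83,804 = ¥36,124.

¥36,124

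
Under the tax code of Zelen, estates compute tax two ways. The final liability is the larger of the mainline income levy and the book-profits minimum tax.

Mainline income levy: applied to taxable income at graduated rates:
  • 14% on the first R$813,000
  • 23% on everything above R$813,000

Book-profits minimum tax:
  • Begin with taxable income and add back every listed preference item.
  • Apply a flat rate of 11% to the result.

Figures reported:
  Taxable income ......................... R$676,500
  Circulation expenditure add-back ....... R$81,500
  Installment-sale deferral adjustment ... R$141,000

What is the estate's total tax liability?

Book-profits minimum tax:
  Adjusted income: R$676,500 + R$81,500 + R$141,000 = R$899,000
  R$899,000 × 11% = R$98,890

Mainline income levy:
  R$676,500 × 14% = R$94,710

R$98,890 > R$94,710, so the book-profits minimum tax is the binding amount.

R$98,890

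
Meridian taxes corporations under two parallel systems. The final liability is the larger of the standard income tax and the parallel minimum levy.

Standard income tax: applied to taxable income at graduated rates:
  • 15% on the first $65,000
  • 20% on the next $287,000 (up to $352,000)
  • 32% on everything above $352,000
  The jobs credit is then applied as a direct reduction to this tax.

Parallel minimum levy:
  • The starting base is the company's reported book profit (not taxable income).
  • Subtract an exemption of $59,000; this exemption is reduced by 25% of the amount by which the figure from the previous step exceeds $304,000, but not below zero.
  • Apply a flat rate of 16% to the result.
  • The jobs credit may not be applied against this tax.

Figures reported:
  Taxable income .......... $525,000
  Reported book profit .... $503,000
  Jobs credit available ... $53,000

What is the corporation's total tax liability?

$79,000

Standard income tax:
  $65,000 × 15% = $9,750
  $287,000 × 20% = $57,400
  $173,000 × 32% = $55,360
  → $122,510
  Less jobs credit $53,000 → $69,510

Parallel minimum levy:
  Base (reported book profit): $503,000
  Exemption: $59,000 − 25% × ($503,000 − $304,000) = $59,000 − $49,750 = $9,250
  Base: $503,000 − $9,250 = $493,750
  $493,750 × 16% = $79,000

$79,000 > $69,510, so the parallel minimum levy is the binding amount.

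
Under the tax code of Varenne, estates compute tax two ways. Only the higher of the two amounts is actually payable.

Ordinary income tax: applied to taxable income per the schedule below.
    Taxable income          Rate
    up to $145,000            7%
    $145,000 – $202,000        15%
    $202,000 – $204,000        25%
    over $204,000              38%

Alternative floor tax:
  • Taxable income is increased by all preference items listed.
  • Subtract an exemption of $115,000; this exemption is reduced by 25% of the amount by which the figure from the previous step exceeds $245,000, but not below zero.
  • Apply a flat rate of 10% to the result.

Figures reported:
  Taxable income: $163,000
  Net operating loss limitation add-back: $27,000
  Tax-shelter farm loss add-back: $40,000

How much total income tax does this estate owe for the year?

Ordinary income tax:
  $145,000 × 7% = $10,150
  $18,000 × 15% = $2,700
  → $12,850

Alternative floor tax:
  Adjusted income: $163,000 + $27,000 + $40,000 = $230,000
  Exemption: $230,000 ≤ $245,000, so full $115,000 applies
  Base: $230,000 − $115,000 = $115,000
  $115,000 × 10% = $11,500

$12,850 > $11,500, so the ordinary income tax governs.

$12,850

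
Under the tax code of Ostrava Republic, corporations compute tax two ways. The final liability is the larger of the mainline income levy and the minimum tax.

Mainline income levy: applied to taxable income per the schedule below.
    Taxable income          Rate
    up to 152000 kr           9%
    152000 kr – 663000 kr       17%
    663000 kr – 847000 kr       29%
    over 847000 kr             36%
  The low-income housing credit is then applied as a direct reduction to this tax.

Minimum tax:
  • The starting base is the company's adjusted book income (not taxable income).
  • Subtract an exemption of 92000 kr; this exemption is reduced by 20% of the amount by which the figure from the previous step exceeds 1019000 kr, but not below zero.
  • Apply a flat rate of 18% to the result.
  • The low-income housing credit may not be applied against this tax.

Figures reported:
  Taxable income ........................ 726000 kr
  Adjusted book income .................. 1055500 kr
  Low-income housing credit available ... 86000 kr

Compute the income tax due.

Minimum tax:
  Base (adjusted book income): 1055500 kr
  Exemption: 92000 kr − 20% × (1055500 kr − 1019000 kr) = 92000 kr − 7300 kr = 84700 kr
  Base: 1055500 kr − 84700 kr = 970800 kr
  970800 kr × 18% = 174744 kr

Mainline income levy:
  152000 kr × 9% = 13680 kr
  511000 kr × 17% = 86870 kr
  63000 kr × 29% = 18270 kr
  → 118820 kr
  Less low-income housing credit 86000 kr → 32820 kr

174744 kr > 32820 kr, so the minimum tax is the binding amount.

174744 kr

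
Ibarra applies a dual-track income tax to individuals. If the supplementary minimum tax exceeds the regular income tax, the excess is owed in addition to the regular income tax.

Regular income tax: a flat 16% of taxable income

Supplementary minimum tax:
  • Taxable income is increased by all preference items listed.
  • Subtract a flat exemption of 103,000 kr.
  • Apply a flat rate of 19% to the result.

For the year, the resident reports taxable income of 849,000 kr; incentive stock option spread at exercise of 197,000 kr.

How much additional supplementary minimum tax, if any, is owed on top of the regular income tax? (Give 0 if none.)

Regular income tax:
  849,000 kr × 16% = 135,840 kr

Supplementary minimum tax:
  Adjusted income: 849,000 kr + 197,000 kr = 1,046,000 kr
  Less exemption 103,000 kr → base 943,000 kr
  943,000 kr × 19% = 179,170 kr

Excess of supplementary minimum tax over regular income tax: 179,170 kr − 135,840 kr = 43,330 kr.

43,330 kr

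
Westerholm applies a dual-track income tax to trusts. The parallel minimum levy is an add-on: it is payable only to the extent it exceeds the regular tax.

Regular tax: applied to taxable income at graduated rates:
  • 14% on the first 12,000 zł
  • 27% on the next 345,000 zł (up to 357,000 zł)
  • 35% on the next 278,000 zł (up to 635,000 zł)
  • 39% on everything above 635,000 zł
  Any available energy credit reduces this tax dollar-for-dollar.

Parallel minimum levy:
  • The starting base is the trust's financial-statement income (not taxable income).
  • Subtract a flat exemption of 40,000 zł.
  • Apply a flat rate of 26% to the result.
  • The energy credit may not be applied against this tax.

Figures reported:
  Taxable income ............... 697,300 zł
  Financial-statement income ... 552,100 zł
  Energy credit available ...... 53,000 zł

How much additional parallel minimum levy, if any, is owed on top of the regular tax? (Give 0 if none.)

0 zł

Parallel minimum levy:
  Base (financial-statement income): 552,100 zł
  Less exemption 40,000 zł → base 512,100 zł
  512,100 zł × 26% = 133,146 zł

Regular tax:
  12,000 zł × 14% = 1,680 zł
  345,000 zł × 27% = 93,150 zł
  278,000 zł × 35% = 97,300 zł
  62,300 zł × 39% = 24,297 zł
  → 216,427 zł
  Less energy credit 53,000 zł → 163,427 zł

133,146 zł ≤ 163,427 zł, so no add-on is due.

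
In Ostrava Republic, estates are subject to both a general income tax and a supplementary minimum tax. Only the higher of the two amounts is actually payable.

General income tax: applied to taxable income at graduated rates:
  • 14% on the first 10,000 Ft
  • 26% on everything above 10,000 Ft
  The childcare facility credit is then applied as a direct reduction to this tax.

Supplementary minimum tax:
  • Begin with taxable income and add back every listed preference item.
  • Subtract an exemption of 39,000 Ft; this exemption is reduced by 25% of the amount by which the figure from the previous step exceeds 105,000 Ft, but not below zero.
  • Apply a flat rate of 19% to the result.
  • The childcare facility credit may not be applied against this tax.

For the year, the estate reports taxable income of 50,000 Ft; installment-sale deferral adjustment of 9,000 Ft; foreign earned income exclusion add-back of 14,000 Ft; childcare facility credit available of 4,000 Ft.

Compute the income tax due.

Supplementary minimum tax:
  Adjusted income: 50,000 Ft + 9,000 Ft + 14,000 Ft = 73,000 Ft
  Exemption: 73,000 Ft ≤ 105,000 Ft, so full 39,000 Ft applies
  Base: 73,000 Ft − 39,000 Ft = 34,000 Ft
  34,000 Ft × 19% = 6,460 Ft

General income tax:
  10,000 Ft × 14% = 1,400 Ft
  40,000 Ft × 26% = 10,400 Ft
  → 11,800 Ft
  Less childcare facility credit 4,000 Ft → 7,800 Ft

7,800 Ft > 6,460 Ft, so the general income tax governs.

7,800 Ft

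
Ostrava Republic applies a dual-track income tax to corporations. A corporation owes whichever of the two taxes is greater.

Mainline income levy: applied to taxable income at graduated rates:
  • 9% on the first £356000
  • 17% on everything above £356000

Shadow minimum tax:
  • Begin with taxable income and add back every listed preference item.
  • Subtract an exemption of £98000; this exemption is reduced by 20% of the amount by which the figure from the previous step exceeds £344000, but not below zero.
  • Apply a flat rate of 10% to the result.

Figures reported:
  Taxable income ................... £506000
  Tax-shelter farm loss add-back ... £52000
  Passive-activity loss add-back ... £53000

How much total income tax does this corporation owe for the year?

Mainline income levy:
  £356000 × 9% = £32040
  £150000 × 17% = £25500
  → £57540

Shadow minimum tax:
  Adjusted income: £506000 + £52000 + £53000 = £611000
  Exemption: £98000 − 20% × (£611000 − £344000) = £98000 − £53400 = £44600
  Base: £611000 − £44600 = £566400
  £566400 × 10% = £56640

£57540 > £56640, so the mainline income levy governs.

£57540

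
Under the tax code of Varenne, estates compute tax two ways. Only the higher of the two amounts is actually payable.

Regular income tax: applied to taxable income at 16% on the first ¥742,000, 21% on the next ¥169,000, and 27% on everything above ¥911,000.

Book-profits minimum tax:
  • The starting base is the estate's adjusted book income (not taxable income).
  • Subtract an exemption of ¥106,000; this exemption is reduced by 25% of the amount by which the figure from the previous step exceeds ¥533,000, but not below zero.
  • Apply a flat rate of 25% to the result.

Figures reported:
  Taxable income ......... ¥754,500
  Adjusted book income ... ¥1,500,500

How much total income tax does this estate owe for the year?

¥375,125

Regular income tax:
  ¥742,000 × 16% = ¥118,720
  ¥12,500 × 21% = ¥2,625
  → ¥121,345

Book-profits minimum tax:
  Base (adjusted book income): ¥1,500,500
  Exemption: 25% × (¥1,500,500 − ¥533,000) = ¥241,875 ≥ ¥106,000, so the exemption is fully phased out
  Base: ¥1,500,500 − ¥0 = ¥1,500,500
  ¥1,500,500 × 25% = ¥375,125

¥375,125 > ¥121,345, so the book-profits minimum tax is the binding amount.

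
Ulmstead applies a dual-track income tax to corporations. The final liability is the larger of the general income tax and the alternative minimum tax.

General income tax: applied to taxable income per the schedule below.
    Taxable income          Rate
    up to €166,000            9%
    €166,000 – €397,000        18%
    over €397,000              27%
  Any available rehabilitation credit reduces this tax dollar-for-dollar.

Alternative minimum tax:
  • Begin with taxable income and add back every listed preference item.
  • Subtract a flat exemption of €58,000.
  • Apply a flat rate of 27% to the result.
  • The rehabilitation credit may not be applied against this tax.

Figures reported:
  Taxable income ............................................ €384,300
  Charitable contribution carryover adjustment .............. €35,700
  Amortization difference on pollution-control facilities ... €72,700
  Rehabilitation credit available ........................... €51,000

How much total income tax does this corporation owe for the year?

€117,369

Alternative minimum tax:
  Adjusted income: €384,300 + €35,700 + €72,700 = €492,700
  Less exemption €58,000 → base €434,700
  €434,700 × 27% = €117,369

General income tax:
  €166,000 × 9% = €14,940
  €218,300 × 18% = €39,294
  → €54,234
  Less rehabilitation credit €51,000 → €3,234

€117,369 > €3,234, so the alternative minimum tax is the binding amount.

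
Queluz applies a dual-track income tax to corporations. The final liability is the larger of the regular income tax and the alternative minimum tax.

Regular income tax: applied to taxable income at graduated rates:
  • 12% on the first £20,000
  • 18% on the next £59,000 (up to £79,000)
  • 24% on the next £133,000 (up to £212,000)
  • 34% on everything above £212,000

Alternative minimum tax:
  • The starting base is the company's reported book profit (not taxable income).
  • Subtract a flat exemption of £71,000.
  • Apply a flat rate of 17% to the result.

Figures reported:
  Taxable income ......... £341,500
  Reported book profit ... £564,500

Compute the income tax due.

Regular income tax:
  £20,000 × 12% = £2,400
  £59,000 × 18% = £10,620
  £133,000 × 24% = £31,920
  £129,500 × 34% = £44,030
  → £88,970

Alternative minimum tax:
  Base (reported book profit): £564,500
  Less exemption £71,000 → base £493,500
  £493,500 × 17% = £83,895

£88,970 > £83,895, so the regular income tax governs.

£88,970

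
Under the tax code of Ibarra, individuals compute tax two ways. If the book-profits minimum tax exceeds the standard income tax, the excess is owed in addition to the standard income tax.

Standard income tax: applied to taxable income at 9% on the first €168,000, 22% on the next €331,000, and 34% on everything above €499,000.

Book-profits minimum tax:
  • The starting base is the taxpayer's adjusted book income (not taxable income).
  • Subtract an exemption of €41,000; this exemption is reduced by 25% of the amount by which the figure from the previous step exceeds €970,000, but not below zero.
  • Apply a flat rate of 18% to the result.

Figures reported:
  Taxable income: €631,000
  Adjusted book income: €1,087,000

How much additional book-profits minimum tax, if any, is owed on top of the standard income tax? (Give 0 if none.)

Book-profits minimum tax:
  Base (adjusted book income): €1,087,000
  Exemption: €41,000 − 25% × (€1,087,000 − €970,000) = €41,000 − €29,250 = €11,750
  Base: €1,087,000 − €11,750 = €1,075,250
  €1,075,250 × 18% = €193,545

Standard income tax:
  €168,000 × 9% = €15,120
  €331,000 × 22% = €72,820
  €132,000 × 34% = €44,880
  → €132,820

Excess of book-profits minimum tax over standard income tax: €193,545 − €132,820 = €60,725.

€60,725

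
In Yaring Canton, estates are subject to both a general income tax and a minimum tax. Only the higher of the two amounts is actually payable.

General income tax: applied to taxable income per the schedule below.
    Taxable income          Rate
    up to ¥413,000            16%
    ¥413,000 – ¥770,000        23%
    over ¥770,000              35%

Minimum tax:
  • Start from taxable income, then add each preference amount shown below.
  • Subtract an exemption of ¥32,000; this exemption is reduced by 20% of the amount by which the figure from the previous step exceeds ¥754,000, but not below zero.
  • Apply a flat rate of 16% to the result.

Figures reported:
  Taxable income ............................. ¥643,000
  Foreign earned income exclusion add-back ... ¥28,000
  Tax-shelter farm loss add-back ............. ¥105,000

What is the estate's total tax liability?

Minimum tax:
  Adjusted income: ¥643,000 + ¥28,000 + ¥105,000 = ¥776,000
  Exemption: ¥32,000 − 20% × (¥776,000 − ¥754,000) = ¥32,000 − ¥4,400 = ¥27,600
  Base: ¥776,000 − ¥27,600 = ¥748,400
  ¥748,400 × 16% = ¥119,744

General income tax:
  ¥413,000 × 16% = ¥66,080
  ¥230,000 × 23% = ¥52,900
  → ¥118,980

¥119,744 > ¥118,980, so the minimum tax is the binding amount.

¥119,744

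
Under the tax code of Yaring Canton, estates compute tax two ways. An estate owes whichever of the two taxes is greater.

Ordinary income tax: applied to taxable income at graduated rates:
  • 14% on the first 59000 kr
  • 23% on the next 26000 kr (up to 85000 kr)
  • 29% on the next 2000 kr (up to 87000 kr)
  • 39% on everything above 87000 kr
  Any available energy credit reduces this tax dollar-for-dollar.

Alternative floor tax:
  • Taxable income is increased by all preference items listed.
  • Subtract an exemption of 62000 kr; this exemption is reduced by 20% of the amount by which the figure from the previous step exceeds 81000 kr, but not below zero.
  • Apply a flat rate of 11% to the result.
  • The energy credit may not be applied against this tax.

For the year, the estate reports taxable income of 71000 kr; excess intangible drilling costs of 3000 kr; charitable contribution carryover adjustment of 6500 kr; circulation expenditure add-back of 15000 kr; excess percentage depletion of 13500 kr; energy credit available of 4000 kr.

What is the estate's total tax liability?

7020 kr

Ordinary income tax:
  59000 kr × 14% = 8260 kr
  12000 kr × 23% = 2760 kr
  → 11020 kr
  Less energy credit 4000 kr → 7020 kr

Alternative floor tax:
  Adjusted income: 71000 kr + 3000 kr + 6500 kr + 15000 kr + 13500 kr = 109000 kr
  Exemption: 62000 kr − 20% × (109000 kr − 81000 kr) = 62000 kr − 5600 kr = 56400 kr
  Base: 109000 kr − 56400 kr = 52600 kr
  52600 kr × 11% = 5786 kr

7020 kr > 5786 kr, so the ordinary income tax governs.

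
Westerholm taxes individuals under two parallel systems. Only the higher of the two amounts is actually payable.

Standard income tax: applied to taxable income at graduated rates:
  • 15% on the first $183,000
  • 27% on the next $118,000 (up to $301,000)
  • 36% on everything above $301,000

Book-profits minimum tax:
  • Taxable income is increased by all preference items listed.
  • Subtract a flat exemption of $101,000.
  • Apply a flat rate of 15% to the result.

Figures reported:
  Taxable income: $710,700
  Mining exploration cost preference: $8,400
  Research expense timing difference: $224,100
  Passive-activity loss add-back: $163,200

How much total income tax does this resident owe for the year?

$206,802

Standard income tax:
  $183,000 × 15% = $27,450
  $118,000 × 27% = $31,860
  $409,700 × 36% = $147,492
  → $206,802

Book-profits minimum tax:
  Adjusted income: $710,700 + $8,400 + $224,100 + $163,200 = $1,106,400
  Less exemption $101,000 → base $1,005,400
  $1,005,400 × 15% = $150,810

$206,802 > $150,810, so the standard income tax governs.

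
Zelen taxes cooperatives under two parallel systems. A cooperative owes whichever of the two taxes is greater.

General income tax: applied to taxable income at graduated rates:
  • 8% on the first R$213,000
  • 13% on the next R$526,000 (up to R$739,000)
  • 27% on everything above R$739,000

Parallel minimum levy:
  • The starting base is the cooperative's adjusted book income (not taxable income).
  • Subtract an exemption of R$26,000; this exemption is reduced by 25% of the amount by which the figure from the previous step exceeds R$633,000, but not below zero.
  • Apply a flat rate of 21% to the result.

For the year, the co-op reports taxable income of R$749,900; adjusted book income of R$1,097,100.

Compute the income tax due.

R$230,391

General income tax:
  R$213,000 × 8% = R$17,040
  R$526,000 × 13% = R$68,380
  R$10,900 × 27% = R$2,943
  → R$88,363

Parallel minimum levy:
  Base (adjusted book income): R$1,097,100
  Exemption: 25% × (R$1,097,100 − R$633,000) = R$116,025 ≥ R$26,000, so the exemption is fully phased out
  Base: R$1,097,100 − R$0 = R$1,097,100
  R$1,097,100 × 21% = R$230,391

R$230,391 > R$88,363, so the parallel minimum levy is the binding amount.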